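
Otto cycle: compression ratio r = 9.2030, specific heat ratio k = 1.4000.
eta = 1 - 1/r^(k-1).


r^(k-1) = 2.4298
eta = 1 - 1/2.4298 = 0.5884 = 58.8445%

58.8445%


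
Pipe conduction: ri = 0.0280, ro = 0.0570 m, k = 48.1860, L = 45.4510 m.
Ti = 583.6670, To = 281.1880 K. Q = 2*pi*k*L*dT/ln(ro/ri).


dT = 302.4790 K
ln(ro/ri) = 0.7108
Q = 2*pi*48.1860*45.4510*302.4790 / 0.7108 = 5855492.5030 W

5855492.5030 W


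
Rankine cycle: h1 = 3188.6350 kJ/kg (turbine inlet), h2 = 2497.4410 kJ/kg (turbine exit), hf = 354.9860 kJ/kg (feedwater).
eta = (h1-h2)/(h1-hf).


W = 691.1940 kJ/kg
Q_in = 2833.6490 kJ/kg
eta = 0.2439 = 24.3924%

eta = 24.3924%


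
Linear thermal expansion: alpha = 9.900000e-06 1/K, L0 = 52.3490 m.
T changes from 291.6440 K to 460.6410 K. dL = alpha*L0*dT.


dT = 168.9970 K
dL = 9.900000e-06 * 52.3490 * 168.9970 = 0.087584 m
L_final = 52.436584 m

dL = 0.087584 m


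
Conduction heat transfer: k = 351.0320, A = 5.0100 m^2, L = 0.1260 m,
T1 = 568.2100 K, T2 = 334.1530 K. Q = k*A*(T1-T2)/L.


dT = 234.0570 K
Q = 351.0320 * 5.0100 * 234.0570 / 0.1260 = 3266897.6118 W

3266897.6118 W


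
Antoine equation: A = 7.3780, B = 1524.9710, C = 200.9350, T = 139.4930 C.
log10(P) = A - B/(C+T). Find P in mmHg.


C+T = 340.4280
B/(C+T) = 4.4796
log10(P) = 7.3780 - 4.4796 = 2.8984
P = 10^2.8984 = 791.4622 mmHg

791.4622 mmHg


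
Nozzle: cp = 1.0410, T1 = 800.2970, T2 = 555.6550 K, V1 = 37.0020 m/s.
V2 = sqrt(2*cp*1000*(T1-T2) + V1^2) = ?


dT = 244.6420 K
2*cp*1000*dT = 509344.6440
V1^2 = 1369.1480
V2 = sqrt(510713.7920) = 714.6424 m/s

714.6424 m/s


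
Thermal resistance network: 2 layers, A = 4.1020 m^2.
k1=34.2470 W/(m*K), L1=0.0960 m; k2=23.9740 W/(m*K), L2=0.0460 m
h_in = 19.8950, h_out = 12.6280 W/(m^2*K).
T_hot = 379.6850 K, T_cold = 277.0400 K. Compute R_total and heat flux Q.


R_conv_in = 1/(19.8950*4.1020) = 0.0123
R_1 = 0.0960/(34.2470*4.1020) = 0.0007
R_2 = 0.0460/(23.9740*4.1020) = 0.0005
R_conv_out = 1/(12.6280*4.1020) = 0.0193
R_total = 0.0327 K/W
Q = 102.6450 / 0.0327 = 3138.0667 W

R_total = 0.0327 K/W, Q = 3138.0667 W


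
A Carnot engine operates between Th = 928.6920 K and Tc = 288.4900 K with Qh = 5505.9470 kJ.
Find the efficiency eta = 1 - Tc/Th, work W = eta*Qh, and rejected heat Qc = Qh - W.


eta = 1 - 288.4900/928.6920 = 0.6894
W = 0.6894 * 5505.9470 = 3795.5730 kJ
Qc = 5505.9470 - 3795.5730 = 1710.3740 kJ

eta = 68.9359%, W = 3795.5730 kJ, Qc = 1710.3740 kJ


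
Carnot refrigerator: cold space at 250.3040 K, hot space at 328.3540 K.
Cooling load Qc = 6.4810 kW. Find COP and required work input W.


COP = 250.3040 / 78.0500 = 3.2070
W = 6.4810 / 3.2070 = 2.0209 kW

COP = 3.2070, W = 2.0209 kW


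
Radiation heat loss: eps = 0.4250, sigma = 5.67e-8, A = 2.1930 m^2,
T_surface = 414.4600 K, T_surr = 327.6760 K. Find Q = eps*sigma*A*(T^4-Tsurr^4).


T^4 = 2.9507e+10
Tsurr^4 = 1.1529e+10
Q = 0.4250 * 5.67e-8 * 2.1930 * 1.7979e+10 = 950.1000 W

950.1000 W


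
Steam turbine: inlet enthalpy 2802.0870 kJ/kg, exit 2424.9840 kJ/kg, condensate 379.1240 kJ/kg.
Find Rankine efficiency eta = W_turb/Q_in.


W = 377.1030 kJ/kg
Q_in = 2422.9630 kJ/kg
eta = 0.1556 = 15.5637%

eta = 15.5637%


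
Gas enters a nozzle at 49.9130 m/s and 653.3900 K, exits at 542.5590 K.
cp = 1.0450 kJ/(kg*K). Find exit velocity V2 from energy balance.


dT = 110.8310 K
2*cp*1000*dT = 231636.7900
V1^2 = 2491.3076
V2 = sqrt(234128.0976) = 483.8679 m/s

483.8679 m/s


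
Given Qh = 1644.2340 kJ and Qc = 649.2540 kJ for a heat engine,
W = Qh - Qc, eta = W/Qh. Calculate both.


W = 1644.2340 - 649.2540 = 994.9800 kJ
eta = 994.9800 / 1644.2340 = 0.6051 = 60.5133%

W = 994.9800 kJ, eta = 60.5133%


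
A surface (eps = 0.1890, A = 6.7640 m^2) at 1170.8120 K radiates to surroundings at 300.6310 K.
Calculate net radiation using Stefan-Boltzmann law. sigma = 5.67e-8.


T^4 = 1.8791e+12
Tsurr^4 = 8.1684e+09
Q = 0.1890 * 5.67e-8 * 6.7640 * 1.8709e+12 = 135614.1927 W

135614.1927 W


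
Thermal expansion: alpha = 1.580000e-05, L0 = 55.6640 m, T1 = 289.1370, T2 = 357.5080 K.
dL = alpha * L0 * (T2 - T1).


dT = 68.3710 K
dL = 1.580000e-05 * 55.6640 * 68.3710 = 0.060132 m
L_final = 55.724132 m

dL = 0.060132 m


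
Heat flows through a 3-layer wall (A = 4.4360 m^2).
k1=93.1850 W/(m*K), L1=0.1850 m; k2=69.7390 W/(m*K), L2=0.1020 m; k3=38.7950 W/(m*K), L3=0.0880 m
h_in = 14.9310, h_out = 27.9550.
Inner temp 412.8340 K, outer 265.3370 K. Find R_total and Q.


R_conv_in = 1/(14.9310*4.4360) = 0.0151
R_1 = 0.1850/(93.1850*4.4360) = 0.0004
R_2 = 0.1020/(69.7390*4.4360) = 0.0003
R_3 = 0.0880/(38.7950*4.4360) = 0.0005
R_conv_out = 1/(27.9550*4.4360) = 0.0081
R_total = 0.0245 K/W
Q = 147.4970 / 0.0245 = 6032.4551 W

R_total = 0.0245 K/W, Q = 6032.4551 W


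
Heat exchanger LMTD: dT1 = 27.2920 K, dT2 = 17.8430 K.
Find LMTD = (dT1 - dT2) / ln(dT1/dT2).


dT1/dT2 = 1.5296
ln(dT1/dT2) = 0.4250
LMTD = 9.4490 / 0.4250 = 22.2339 K

22.2339 K


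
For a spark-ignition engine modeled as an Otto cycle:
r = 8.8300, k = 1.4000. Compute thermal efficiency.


r^(k-1) = 2.3899
eta = 1 - 1/2.3899 = 0.5816 = 58.1577%

58.1577%


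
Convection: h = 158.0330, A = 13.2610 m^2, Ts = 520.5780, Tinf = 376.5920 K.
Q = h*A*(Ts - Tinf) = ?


dT = 143.9860 K
Q = 158.0330 * 13.2610 * 143.9860 = 301747.9488 W

301747.9488 W


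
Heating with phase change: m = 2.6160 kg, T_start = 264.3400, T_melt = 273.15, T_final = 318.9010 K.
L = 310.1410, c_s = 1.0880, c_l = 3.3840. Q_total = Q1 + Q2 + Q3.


Q1 (sensible, solid) = 2.6160 * 1.0880 * 8.8100 = 25.0751 kJ
Q2 (latent) = 2.6160 * 310.1410 = 811.3289 kJ
Q3 (sensible, liquid) = 2.6160 * 3.3840 * 45.7510 = 405.0127 kJ
Q_total = 1241.4167 kJ

1241.4167 kJ


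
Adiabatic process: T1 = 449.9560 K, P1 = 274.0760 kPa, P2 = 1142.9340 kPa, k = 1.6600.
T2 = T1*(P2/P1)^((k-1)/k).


(k-1)/k = 0.3976
(P2/P1)^exp = 1.7643
T2 = 449.9560 * 1.7643 = 793.8451 K

793.8451 K


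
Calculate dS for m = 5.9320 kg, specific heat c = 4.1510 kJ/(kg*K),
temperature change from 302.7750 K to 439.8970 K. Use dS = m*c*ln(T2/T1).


T2/T1 = 1.4529
ln(T2/T1) = 0.3736
dS = 5.9320 * 4.1510 * 0.3736 = 9.1982 kJ/K

9.1982 kJ/K


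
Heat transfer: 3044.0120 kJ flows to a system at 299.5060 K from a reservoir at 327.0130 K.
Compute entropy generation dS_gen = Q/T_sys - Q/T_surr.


dS_sys = 3044.0120/299.5060 = 10.1634 kJ/K
dS_surr = -3044.0120/327.0130 = -9.3085 kJ/K
dS_gen = 10.1634 - 9.3085 = 0.8549 kJ/K (irreversible)

dS_gen = 0.8549 kJ/K, irreversible


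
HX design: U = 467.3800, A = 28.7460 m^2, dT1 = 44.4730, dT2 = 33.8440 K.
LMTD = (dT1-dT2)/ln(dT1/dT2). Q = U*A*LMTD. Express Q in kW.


LMTD = 38.9169 K
Q = 467.3800 * 28.7460 * 38.9169 = 522860.2211 W = 522.8602 kW

522.8602 kW


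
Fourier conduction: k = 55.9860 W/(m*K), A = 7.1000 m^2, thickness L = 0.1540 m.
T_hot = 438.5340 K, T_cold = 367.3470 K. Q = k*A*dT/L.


dT = 71.1870 K
Q = 55.9860 * 7.1000 * 71.1870 / 0.1540 = 183745.9429 W

183745.9429 W


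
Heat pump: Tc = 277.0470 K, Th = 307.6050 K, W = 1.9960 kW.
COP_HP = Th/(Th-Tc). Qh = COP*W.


COP = 307.6050 / 30.5580 = 10.0663
Qh = 10.0663 * 1.9960 = 20.0923 kW

COP = 10.0663, Qh = 20.0923 kW


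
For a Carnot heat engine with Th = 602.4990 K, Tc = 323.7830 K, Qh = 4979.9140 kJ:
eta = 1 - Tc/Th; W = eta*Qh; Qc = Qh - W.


eta = 1 - 323.7830/602.4990 = 0.4626
W = 0.4626 * 4979.9140 = 2303.7079 kJ
Qc = 4979.9140 - 2303.7079 = 2676.2061 kJ

eta = 46.2600%, W = 2303.7079 kJ, Qc = 2676.2061 kJ


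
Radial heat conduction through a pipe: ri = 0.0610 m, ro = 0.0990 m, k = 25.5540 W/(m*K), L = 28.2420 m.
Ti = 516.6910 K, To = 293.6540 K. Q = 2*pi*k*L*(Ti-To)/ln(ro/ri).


dT = 223.0370 K
ln(ro/ri) = 0.4842
Q = 2*pi*25.5540*28.2420*223.0370 / 0.4842 = 2088551.0398 W

2088551.0398 W


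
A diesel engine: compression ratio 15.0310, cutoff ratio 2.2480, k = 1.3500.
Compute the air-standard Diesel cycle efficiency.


r^(k-1) = 2.5819
rc^k = 2.9849
eta = 0.5437 = 54.3714%

54.3714%


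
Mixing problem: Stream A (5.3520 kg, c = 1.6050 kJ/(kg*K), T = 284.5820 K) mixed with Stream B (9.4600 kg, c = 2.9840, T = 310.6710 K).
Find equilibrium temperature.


num = 11214.3678
den = 36.8186
Tf = 304.5843 K

304.5843 K


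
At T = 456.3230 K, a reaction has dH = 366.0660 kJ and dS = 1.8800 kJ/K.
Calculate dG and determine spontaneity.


T*dS = 456.3230 * 1.8800 = 857.8872 kJ
dG = 366.0660 - 857.8872 = -491.8212 kJ (spontaneous)

dG = -491.8212 kJ, spontaneous


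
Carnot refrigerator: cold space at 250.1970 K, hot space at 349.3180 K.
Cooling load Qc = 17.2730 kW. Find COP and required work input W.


COP = 250.1970 / 99.1210 = 2.5242
W = 17.2730 / 2.5242 = 6.8431 kW

COP = 2.5242, W = 6.8431 kW


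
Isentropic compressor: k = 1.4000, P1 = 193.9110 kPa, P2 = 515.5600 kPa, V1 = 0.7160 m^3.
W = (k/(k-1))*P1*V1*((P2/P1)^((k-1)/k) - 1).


(k-1)/k = 0.2857
(P2/P1)^exp = 1.3223
W = 3.5000 * 193.9110 * 0.7160 * (1.3223 - 1) = 156.6280 kJ

156.6280 kJ


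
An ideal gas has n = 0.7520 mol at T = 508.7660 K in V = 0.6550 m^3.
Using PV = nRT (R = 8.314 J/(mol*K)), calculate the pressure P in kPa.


P = nRT/V = 0.7520 * 8.314 * 508.7660 / 0.6550
= 3180.8702 / 0.6550 = 4856.2903 Pa = 4.8563 kPa

4.8563 kPa


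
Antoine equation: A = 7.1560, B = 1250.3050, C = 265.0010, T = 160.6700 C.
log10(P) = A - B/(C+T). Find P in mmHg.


C+T = 425.6710
B/(C+T) = 2.9373
log10(P) = 7.1560 - 2.9373 = 4.2187
P = 10^4.2187 = 16547.9154 mmHg

16547.9154 mmHg


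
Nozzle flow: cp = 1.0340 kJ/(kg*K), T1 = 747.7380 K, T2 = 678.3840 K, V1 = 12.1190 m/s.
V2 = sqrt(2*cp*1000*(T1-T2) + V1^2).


dT = 69.3540 K
2*cp*1000*dT = 143424.0720
V1^2 = 146.8702
V2 = sqrt(143570.9422) = 378.9076 m/s

378.9076 m/s


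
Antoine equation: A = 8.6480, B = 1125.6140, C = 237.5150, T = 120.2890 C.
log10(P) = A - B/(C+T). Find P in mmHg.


C+T = 357.8040
B/(C+T) = 3.1459
log10(P) = 8.6480 - 3.1459 = 5.5021
P = 10^5.5021 = 317763.8449 mmHg

317763.8449 mmHg


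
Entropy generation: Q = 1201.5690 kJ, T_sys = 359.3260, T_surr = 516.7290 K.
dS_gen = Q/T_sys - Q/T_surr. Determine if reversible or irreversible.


dS_sys = 1201.5690/359.3260 = 3.3440 kJ/K
dS_surr = -1201.5690/516.7290 = -2.3253 kJ/K
dS_gen = 3.3440 - 2.3253 = 1.0186 kJ/K (irreversible)

dS_gen = 1.0186 kJ/K, irreversible


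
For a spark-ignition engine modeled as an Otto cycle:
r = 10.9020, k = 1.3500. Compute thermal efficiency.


r^(k-1) = 2.3074
eta = 1 - 1/2.3074 = 0.5666 = 56.6616%

56.6616%


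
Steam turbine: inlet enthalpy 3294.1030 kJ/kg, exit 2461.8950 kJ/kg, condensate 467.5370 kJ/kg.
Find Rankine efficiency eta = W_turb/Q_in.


W = 832.2080 kJ/kg
Q_in = 2826.5660 kJ/kg
eta = 0.2944 = 29.4424%

eta = 29.4424%


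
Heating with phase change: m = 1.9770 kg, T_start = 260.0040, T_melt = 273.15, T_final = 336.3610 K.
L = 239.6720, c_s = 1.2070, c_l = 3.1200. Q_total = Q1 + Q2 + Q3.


Q1 (sensible, solid) = 1.9770 * 1.2070 * 13.1460 = 31.3695 kJ
Q2 (latent) = 1.9770 * 239.6720 = 473.8315 kJ
Q3 (sensible, liquid) = 1.9770 * 3.1200 * 63.2110 = 389.9006 kJ
Q_total = 895.1017 kJ

895.1017 kJ


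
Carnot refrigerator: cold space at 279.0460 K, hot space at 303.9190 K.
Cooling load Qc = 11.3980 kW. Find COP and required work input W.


COP = 279.0460 / 24.8730 = 11.2188
W = 11.3980 / 11.2188 = 1.0160 kW

COP = 11.2188, W = 1.0160 kW


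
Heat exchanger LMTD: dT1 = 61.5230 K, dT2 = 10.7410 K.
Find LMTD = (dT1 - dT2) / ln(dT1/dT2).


dT1/dT2 = 5.7279
ln(dT1/dT2) = 1.7453
LMTD = 50.7820 / 1.7453 = 29.0957 K

29.0957 K


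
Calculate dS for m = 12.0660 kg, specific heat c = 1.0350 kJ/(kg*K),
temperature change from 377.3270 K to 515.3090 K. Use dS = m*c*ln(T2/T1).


T2/T1 = 1.3657
ln(T2/T1) = 0.3117
dS = 12.0660 * 1.0350 * 0.3117 = 3.8920 kJ/K

3.8920 kJ/K


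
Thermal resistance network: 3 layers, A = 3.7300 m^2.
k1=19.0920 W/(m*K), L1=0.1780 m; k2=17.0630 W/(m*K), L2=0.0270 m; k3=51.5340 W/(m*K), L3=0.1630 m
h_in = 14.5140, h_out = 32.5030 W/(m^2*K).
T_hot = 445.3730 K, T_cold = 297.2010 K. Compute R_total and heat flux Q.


R_conv_in = 1/(14.5140*3.7300) = 0.0185
R_1 = 0.1780/(19.0920*3.7300) = 0.0025
R_2 = 0.0270/(17.0630*3.7300) = 0.0004
R_3 = 0.1630/(51.5340*3.7300) = 0.0008
R_conv_out = 1/(32.5030*3.7300) = 0.0082
R_total = 0.0305 K/W
Q = 148.1720 / 0.0305 = 4859.4228 W

R_total = 0.0305 K/W, Q = 4859.4228 W


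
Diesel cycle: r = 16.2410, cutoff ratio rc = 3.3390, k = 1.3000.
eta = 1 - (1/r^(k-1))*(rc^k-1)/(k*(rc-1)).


r^(k-1) = 2.3077
rc^k = 4.7940
eta = 0.4593 = 45.9315%

45.9315%


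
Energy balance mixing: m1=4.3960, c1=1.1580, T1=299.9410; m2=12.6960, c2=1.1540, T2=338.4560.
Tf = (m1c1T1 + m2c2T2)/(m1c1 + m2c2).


num = 6485.6512
den = 19.7418
Tf = 328.5246 K

328.5246 K


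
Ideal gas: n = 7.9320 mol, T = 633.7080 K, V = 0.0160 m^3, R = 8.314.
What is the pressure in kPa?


P = nRT/V = 7.9320 * 8.314 * 633.7080 / 0.0160
= 41790.9184 / 0.0160 = 2611932.4007 Pa = 2611.9324 kPa

2611.9324 kPa


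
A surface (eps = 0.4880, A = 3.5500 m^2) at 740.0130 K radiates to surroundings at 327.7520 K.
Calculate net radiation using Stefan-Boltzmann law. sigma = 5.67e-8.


T^4 = 2.9989e+11
Tsurr^4 = 1.1539e+10
Q = 0.4880 * 5.67e-8 * 3.5500 * 2.8835e+11 = 28323.5311 W

28323.5311 W


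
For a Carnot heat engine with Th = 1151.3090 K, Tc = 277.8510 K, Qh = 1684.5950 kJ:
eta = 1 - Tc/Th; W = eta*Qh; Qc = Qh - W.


eta = 1 - 277.8510/1151.3090 = 0.7587
W = 0.7587 * 1684.5950 = 1278.0435 kJ
Qc = 1684.5950 - 1278.0435 = 406.5515 kJ

eta = 75.8665%, W = 1278.0435 kJ, Qc = 406.5515 kJ


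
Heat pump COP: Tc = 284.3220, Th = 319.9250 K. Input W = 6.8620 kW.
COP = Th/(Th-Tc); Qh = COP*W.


COP = 319.9250 / 35.6030 = 8.9859
Qh = 8.9859 * 6.8620 = 61.6612 kW

COP = 8.9859, Qh = 61.6612 kW


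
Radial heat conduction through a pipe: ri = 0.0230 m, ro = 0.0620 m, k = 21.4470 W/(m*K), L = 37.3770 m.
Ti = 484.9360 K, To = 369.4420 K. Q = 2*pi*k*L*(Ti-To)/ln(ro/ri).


dT = 115.4940 K
ln(ro/ri) = 0.9916
Q = 2*pi*21.4470*37.3770*115.4940 / 0.9916 = 586619.0643 W

586619.0643 W


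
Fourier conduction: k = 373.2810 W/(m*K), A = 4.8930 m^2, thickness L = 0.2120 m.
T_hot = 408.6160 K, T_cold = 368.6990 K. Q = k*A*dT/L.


dT = 39.9170 K
Q = 373.2810 * 4.8930 * 39.9170 / 0.2120 = 343900.7586 W

343900.7586 W


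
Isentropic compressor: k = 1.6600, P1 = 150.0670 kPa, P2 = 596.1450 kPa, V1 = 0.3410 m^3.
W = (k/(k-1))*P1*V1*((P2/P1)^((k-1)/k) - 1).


(k-1)/k = 0.3976
(P2/P1)^exp = 1.7305
W = 2.5152 * 150.0670 * 0.3410 * (1.7305 - 1) = 94.0267 kJ

94.0267 kJ


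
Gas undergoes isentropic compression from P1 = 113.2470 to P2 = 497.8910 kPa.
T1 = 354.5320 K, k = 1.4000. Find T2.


(k-1)/k = 0.2857
(P2/P1)^exp = 1.5267
T2 = 354.5320 * 1.5267 = 541.2532 K

541.2532 K


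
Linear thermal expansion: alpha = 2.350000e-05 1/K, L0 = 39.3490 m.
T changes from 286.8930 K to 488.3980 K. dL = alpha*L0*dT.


dT = 201.5050 K
dL = 2.350000e-05 * 39.3490 * 201.5050 = 0.186332 m
L_final = 39.535332 m

dL = 0.186332 m


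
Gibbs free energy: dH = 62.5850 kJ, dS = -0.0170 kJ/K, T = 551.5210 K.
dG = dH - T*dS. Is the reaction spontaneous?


T*dS = 551.5210 * -0.0170 = -9.3759 kJ
dG = 62.5850 + 9.3759 = 71.9609 kJ (non-spontaneous)

dG = 71.9609 kJ, non-spontaneous


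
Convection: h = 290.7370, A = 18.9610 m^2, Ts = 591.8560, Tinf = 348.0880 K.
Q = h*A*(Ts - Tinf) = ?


dT = 243.7680 K
Q = 290.7370 * 18.9610 * 243.7680 = 1343811.1406 W

1343811.1406 W


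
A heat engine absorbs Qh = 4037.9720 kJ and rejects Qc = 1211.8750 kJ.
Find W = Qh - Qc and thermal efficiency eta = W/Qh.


W = 4037.9720 - 1211.8750 = 2826.0970 kJ
eta = 2826.0970 / 4037.9720 = 0.6999 = 69.9880%

W = 2826.0970 kJ, eta = 69.9880%


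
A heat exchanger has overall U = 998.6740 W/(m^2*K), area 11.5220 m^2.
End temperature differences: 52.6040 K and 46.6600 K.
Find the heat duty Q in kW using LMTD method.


LMTD = 49.5726 K
Q = 998.6740 * 11.5220 * 49.5726 = 570418.3640 W = 570.4184 kW

570.4184 kW


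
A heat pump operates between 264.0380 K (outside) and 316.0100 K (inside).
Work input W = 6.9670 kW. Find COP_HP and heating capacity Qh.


COP = 316.0100 / 51.9720 = 6.0804
Qh = 6.0804 * 6.9670 = 42.3621 kW

COP = 6.0804, Qh = 42.3621 kW


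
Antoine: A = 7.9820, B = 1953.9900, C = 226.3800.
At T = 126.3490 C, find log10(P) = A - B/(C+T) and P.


C+T = 352.7290
B/(C+T) = 5.5396
log10(P) = 7.9820 - 5.5396 = 2.4424
P = 10^2.4424 = 276.9267 mmHg

276.9267 mmHg


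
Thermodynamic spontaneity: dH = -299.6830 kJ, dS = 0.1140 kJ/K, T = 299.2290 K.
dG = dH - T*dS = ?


T*dS = 299.2290 * 0.1140 = 34.1121 kJ
dG = -299.6830 - 34.1121 = -333.7951 kJ (spontaneous)

dG = -333.7951 kJ, spontaneous


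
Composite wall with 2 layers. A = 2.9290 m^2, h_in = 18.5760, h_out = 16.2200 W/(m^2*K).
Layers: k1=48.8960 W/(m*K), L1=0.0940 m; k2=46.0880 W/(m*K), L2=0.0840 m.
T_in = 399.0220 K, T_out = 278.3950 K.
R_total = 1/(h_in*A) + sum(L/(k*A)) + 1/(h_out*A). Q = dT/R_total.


R_conv_in = 1/(18.5760*2.9290) = 0.0184
R_1 = 0.0940/(48.8960*2.9290) = 0.0007
R_2 = 0.0840/(46.0880*2.9290) = 0.0006
R_conv_out = 1/(16.2200*2.9290) = 0.0210
R_total = 0.0407 K/W
Q = 120.6270 / 0.0407 = 2963.3129 W

R_total = 0.0407 K/W, Q = 2963.3129 W


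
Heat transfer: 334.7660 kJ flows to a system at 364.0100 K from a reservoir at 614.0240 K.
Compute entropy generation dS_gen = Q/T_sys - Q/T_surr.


dS_sys = 334.7660/364.0100 = 0.9197 kJ/K
dS_surr = -334.7660/614.0240 = -0.5452 kJ/K
dS_gen = 0.9197 - 0.5452 = 0.3745 kJ/K (irreversible)

dS_gen = 0.3745 kJ/K, irreversible


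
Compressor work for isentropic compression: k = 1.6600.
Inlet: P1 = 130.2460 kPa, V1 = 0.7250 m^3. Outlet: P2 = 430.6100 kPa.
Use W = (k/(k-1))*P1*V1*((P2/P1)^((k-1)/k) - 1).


(k-1)/k = 0.3976
(P2/P1)^exp = 1.6087
W = 2.5152 * 130.2460 * 0.7250 * (1.6087 - 1) = 144.5685 kJ

144.5685 kJ


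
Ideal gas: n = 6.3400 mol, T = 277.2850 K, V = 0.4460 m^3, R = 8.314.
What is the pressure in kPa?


P = nRT/V = 6.3400 * 8.314 * 277.2850 / 0.4460
= 14615.9031 / 0.4460 = 32771.0832 Pa = 32.7711 kPa

32.7711 kPa


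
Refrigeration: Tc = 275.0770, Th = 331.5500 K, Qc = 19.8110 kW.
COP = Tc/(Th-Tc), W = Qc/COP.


COP = 275.0770 / 56.4730 = 4.8709
W = 19.8110 / 4.8709 = 4.0672 kW

COP = 4.8709, W = 4.0672 kW


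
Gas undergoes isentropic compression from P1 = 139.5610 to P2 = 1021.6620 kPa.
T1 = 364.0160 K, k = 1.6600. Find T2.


(k-1)/k = 0.3976
(P2/P1)^exp = 2.2067
T2 = 364.0160 * 2.2067 = 803.2570 K

803.2570 K


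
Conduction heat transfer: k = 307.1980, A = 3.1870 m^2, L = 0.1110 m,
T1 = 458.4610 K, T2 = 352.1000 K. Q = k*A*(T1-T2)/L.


dT = 106.3610 K
Q = 307.1980 * 3.1870 * 106.3610 / 0.1110 = 938123.2091 W

938123.2091 W


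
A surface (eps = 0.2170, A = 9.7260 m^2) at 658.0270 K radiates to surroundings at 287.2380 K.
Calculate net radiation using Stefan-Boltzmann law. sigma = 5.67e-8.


T^4 = 1.8749e+11
Tsurr^4 = 6.8072e+09
Q = 0.2170 * 5.67e-8 * 9.7260 * 1.8068e+11 = 21621.7344 W

21621.7344 W


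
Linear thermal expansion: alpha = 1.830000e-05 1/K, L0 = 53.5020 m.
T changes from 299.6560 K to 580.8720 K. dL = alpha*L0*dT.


dT = 281.2160 K
dL = 1.830000e-05 * 53.5020 * 281.2160 = 0.275335 m
L_final = 53.777335 m

dL = 0.275335 m


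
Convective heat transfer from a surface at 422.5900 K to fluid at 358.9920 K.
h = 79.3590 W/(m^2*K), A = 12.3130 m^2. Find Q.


dT = 63.5980 K
Q = 79.3590 * 12.3130 * 63.5980 = 62144.6182 W

62144.6182 W


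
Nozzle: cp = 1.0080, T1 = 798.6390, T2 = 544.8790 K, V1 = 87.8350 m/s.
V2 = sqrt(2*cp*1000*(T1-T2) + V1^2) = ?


dT = 253.7600 K
2*cp*1000*dT = 511580.1600
V1^2 = 7714.9872
V2 = sqrt(519295.1472) = 720.6214 m/s

720.6214 m/s


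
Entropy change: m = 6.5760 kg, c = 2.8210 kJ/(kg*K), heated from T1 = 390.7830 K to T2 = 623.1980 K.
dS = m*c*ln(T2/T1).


T2/T1 = 1.5947
ln(T2/T1) = 0.4667
dS = 6.5760 * 2.8210 * 0.4667 = 8.6579 kJ/K

8.6579 kJ/K


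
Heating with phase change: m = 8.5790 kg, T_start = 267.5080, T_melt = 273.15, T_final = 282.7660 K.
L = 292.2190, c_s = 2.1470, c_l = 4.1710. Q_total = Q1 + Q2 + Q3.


Q1 (sensible, solid) = 8.5790 * 2.1470 * 5.6420 = 103.9206 kJ
Q2 (latent) = 8.5790 * 292.2190 = 2506.9468 kJ
Q3 (sensible, liquid) = 8.5790 * 4.1710 * 9.6160 = 344.0894 kJ
Q_total = 2954.9569 kJ

2954.9569 kJ


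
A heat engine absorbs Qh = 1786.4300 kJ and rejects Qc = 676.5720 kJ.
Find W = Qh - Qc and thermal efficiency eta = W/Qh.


W = 1786.4300 - 676.5720 = 1109.8580 kJ
eta = 1109.8580 / 1786.4300 = 0.6213 = 62.1271%

W = 1109.8580 kJ, eta = 62.1271%


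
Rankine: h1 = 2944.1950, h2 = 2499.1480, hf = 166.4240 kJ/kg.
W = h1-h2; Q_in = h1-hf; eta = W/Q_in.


W = 445.0470 kJ/kg
Q_in = 2777.7710 kJ/kg
eta = 0.1602 = 16.0217%

eta = 16.0217%


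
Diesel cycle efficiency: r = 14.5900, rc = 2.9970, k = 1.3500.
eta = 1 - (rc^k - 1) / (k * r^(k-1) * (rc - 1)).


r^(k-1) = 2.5552
rc^k = 4.4008
eta = 0.5063 = 50.6322%

50.6322%


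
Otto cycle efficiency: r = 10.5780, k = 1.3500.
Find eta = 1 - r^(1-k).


r^(k-1) = 2.2832
eta = 1 - 1/2.2832 = 0.5620 = 56.2015%

56.2015%


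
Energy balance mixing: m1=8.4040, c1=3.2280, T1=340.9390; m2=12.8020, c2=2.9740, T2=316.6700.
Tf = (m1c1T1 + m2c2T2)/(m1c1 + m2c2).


num = 21305.6552
den = 65.2013
Tf = 326.7675 K

326.7675 K


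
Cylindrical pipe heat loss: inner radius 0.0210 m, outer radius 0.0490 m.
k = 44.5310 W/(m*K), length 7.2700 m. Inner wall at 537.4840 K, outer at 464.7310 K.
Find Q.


dT = 72.7530 K
ln(ro/ri) = 0.8473
Q = 2*pi*44.5310*7.2700*72.7530 / 0.8473 = 174659.2230 W

174659.2230 W


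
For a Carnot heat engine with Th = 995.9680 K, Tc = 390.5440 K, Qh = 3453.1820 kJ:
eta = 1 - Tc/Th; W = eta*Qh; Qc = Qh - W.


eta = 1 - 390.5440/995.9680 = 0.6079
W = 0.6079 * 3453.1820 = 2099.1028 kJ
Qc = 3453.1820 - 2099.1028 = 1354.0792 kJ

eta = 60.7875%, W = 2099.1028 kJ, Qc = 1354.0792 kJ


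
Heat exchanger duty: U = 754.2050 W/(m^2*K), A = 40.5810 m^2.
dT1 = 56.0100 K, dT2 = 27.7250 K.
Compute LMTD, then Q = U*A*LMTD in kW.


LMTD = 40.2235 K
Q = 754.2050 * 40.5810 * 40.2235 = 1231096.5681 W = 1231.0966 kW

1231.0966 kW


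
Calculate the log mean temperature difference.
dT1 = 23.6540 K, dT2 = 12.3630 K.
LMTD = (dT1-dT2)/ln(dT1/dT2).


dT1/dT2 = 1.9133
ln(dT1/dT2) = 0.6488
LMTD = 11.2910 / 0.6488 = 17.4023 K

17.4023 K


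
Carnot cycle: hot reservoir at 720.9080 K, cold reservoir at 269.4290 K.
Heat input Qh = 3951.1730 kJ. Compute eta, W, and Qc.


eta = 1 - 269.4290/720.9080 = 0.6263
W = 0.6263 * 3951.1730 = 2474.4789 kJ
Qc = 3951.1730 - 2474.4789 = 1476.6941 kJ

eta = 62.6264%, W = 2474.4789 kJ, Qc = 1476.6941 kJ


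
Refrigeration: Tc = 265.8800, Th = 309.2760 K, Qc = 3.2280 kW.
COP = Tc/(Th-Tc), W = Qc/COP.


COP = 265.8800 / 43.3960 = 6.1268
W = 3.2280 / 6.1268 = 0.5269 kW

COP = 6.1268, W = 0.5269 kW


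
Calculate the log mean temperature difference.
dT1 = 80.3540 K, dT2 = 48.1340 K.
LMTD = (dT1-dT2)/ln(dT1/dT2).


dT1/dT2 = 1.6694
ln(dT1/dT2) = 0.5125
LMTD = 32.2200 / 0.5125 = 62.8740 K

62.8740 K


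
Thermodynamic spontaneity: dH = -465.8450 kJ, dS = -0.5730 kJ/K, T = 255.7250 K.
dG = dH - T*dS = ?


T*dS = 255.7250 * -0.5730 = -146.5304 kJ
dG = -465.8450 + 146.5304 = -319.3146 kJ (spontaneous)

dG = -319.3146 kJ, spontaneous


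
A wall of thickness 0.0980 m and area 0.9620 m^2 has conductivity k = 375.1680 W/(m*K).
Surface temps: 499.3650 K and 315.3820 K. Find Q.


dT = 183.9830 K
Q = 375.1680 * 0.9620 * 183.9830 / 0.0980 = 677567.3658 W

677567.3658 W


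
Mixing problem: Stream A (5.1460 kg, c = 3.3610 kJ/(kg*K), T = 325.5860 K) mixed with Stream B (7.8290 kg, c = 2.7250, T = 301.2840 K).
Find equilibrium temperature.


num = 12058.8401
den = 38.6297
Tf = 312.1647 K

312.1647 K


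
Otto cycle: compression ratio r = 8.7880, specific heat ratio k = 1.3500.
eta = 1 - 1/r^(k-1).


r^(k-1) = 2.1397
eta = 1 - 1/2.1397 = 0.5327 = 53.2654%

53.2654%


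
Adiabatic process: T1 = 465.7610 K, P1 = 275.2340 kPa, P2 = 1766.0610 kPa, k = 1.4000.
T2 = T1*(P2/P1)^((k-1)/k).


(k-1)/k = 0.2857
(P2/P1)^exp = 1.7008
T2 = 465.7610 * 1.7008 = 792.1753 K

792.1753 K


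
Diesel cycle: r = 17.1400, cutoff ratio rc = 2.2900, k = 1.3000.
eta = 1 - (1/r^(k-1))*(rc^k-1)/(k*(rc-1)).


r^(k-1) = 2.3453
rc^k = 2.9362
eta = 0.5077 = 50.7717%

50.7717%


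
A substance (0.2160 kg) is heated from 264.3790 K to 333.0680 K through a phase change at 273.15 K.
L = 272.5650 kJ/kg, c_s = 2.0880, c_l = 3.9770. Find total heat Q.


Q1 (sensible, solid) = 0.2160 * 2.0880 * 8.7710 = 3.9558 kJ
Q2 (latent) = 0.2160 * 272.5650 = 58.8740 kJ
Q3 (sensible, liquid) = 0.2160 * 3.9770 * 59.9180 = 51.4715 kJ
Q_total = 114.3013 kJ

114.3013 kJ


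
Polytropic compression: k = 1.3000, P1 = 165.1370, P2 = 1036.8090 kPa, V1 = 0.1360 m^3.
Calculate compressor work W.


(k-1)/k = 0.2308
(P2/P1)^exp = 1.5280
W = 4.3333 * 165.1370 * 0.1360 * (1.5280 - 1) = 51.3843 kJ

51.3843 kJ


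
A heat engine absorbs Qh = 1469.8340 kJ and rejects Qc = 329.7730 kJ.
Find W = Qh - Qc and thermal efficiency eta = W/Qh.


W = 1469.8340 - 329.7730 = 1140.0610 kJ
eta = 1140.0610 / 1469.8340 = 0.7756 = 77.5639%

W = 1140.0610 kJ, eta = 77.5639%


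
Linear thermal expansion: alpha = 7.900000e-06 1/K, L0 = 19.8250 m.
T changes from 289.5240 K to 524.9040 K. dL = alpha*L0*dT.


dT = 235.3800 K
dL = 7.900000e-06 * 19.8250 * 235.3800 = 0.036865 m
L_final = 19.861865 m

dL = 0.036865 m


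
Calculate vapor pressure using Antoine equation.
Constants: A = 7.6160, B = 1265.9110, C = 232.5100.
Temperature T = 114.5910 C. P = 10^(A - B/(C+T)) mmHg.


C+T = 347.1010
B/(C+T) = 3.6471
log10(P) = 7.6160 - 3.6471 = 3.9689
P = 10^3.9689 = 9309.0003 mmHg

9309.0003 mmHg


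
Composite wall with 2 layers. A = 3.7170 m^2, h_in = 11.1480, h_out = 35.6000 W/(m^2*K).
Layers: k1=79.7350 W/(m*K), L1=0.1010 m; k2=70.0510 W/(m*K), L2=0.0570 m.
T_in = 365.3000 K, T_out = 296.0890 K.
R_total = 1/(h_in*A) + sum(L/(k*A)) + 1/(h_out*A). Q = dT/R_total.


R_conv_in = 1/(11.1480*3.7170) = 0.0241
R_1 = 0.1010/(79.7350*3.7170) = 0.0003
R_2 = 0.0570/(70.0510*3.7170) = 0.0002
R_conv_out = 1/(35.6000*3.7170) = 0.0076
R_total = 0.0322 K/W
Q = 69.2110 / 0.0322 = 2146.0916 W

R_total = 0.0322 K/W, Q = 2146.0916 W


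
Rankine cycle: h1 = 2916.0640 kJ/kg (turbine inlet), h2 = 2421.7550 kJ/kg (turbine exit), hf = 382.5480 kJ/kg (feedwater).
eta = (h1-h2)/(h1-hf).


W = 494.3090 kJ/kg
Q_in = 2533.5160 kJ/kg
eta = 0.1951 = 19.5108%

eta = 19.5108%


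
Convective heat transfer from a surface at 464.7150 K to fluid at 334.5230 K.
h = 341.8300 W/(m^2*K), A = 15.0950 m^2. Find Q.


dT = 130.1920 K
Q = 341.8300 * 15.0950 * 130.1920 = 671780.8059 W

671780.8059 W


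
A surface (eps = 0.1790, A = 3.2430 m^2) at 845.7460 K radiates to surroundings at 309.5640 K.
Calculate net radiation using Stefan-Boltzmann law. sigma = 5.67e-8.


T^4 = 5.1163e+11
Tsurr^4 = 9.1834e+09
Q = 0.1790 * 5.67e-8 * 3.2430 * 5.0245e+11 = 16537.7666 W

16537.7666 W


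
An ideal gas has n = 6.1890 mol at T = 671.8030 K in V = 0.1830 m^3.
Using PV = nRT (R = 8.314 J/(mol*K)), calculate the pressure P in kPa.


P = nRT/V = 6.1890 * 8.314 * 671.8030 / 0.1830
= 34567.8558 / 0.1830 = 188895.3869 Pa = 188.8954 kPa

188.8954 kPa


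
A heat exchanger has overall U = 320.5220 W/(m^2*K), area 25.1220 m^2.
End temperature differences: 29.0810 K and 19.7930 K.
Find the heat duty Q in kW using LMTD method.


LMTD = 24.1399 K
Q = 320.5220 * 25.1220 * 24.1399 = 194378.4303 W = 194.3784 kW

194.3784 kW


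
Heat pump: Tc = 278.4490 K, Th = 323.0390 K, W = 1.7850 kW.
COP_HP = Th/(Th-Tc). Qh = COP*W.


COP = 323.0390 / 44.5900 = 7.2447
Qh = 7.2447 * 1.7850 = 12.9317 kW

COP = 7.2447, Qh = 12.9317 kW


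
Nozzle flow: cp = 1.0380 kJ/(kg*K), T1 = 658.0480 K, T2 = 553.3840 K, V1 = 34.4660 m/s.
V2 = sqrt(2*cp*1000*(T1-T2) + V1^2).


dT = 104.6640 K
2*cp*1000*dT = 217282.4640
V1^2 = 1187.9052
V2 = sqrt(218470.3692) = 467.4081 m/s

467.4081 m/s


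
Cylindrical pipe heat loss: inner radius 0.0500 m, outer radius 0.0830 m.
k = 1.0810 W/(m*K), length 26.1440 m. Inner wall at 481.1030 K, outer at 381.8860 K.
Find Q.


dT = 99.2170 K
ln(ro/ri) = 0.5068
Q = 2*pi*1.0810*26.1440*99.2170 / 0.5068 = 34762.5798 W

34762.5798 W


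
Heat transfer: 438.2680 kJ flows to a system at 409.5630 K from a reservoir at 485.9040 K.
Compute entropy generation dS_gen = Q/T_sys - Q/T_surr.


dS_sys = 438.2680/409.5630 = 1.0701 kJ/K
dS_surr = -438.2680/485.9040 = -0.9020 kJ/K
dS_gen = 1.0701 - 0.9020 = 0.1681 kJ/K (irreversible)

dS_gen = 0.1681 kJ/K, irreversible


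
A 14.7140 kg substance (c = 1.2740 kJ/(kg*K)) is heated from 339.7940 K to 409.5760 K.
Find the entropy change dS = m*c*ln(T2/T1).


T2/T1 = 1.2054
ln(T2/T1) = 0.1868
dS = 14.7140 * 1.2740 * 0.1868 = 3.5014 kJ/K

3.5014 kJ/K


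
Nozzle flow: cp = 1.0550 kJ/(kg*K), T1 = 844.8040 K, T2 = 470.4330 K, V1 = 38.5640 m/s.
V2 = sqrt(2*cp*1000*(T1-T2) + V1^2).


dT = 374.3710 K
2*cp*1000*dT = 789922.8100
V1^2 = 1487.1821
V2 = sqrt(791409.9921) = 889.6123 m/s

889.6123 m/s


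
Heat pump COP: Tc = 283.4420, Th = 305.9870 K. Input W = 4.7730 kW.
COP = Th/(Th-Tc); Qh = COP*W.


COP = 305.9870 / 22.5450 = 13.5723
Qh = 13.5723 * 4.7730 = 64.7805 kW

COP = 13.5723, Qh = 64.7805 kW


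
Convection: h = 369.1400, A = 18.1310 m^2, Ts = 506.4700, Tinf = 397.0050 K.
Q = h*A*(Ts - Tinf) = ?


dT = 109.4650 K
Q = 369.1400 * 18.1310 * 109.4650 = 732635.8180 W

732635.8180 W


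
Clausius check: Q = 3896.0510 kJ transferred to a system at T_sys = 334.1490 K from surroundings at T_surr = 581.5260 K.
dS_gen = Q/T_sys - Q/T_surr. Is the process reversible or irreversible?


dS_sys = 3896.0510/334.1490 = 11.6596 kJ/K
dS_surr = -3896.0510/581.5260 = -6.6997 kJ/K
dS_gen = 11.6596 - 6.6997 = 4.9599 kJ/K (irreversible)

dS_gen = 4.9599 kJ/K, irreversible


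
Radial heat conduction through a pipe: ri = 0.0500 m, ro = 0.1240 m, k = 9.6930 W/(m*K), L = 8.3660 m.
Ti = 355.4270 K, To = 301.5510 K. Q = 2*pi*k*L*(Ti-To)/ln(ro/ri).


dT = 53.8760 K
ln(ro/ri) = 0.9083
Q = 2*pi*9.6930*8.3660*53.8760 / 0.9083 = 30223.2933 W

30223.2933 W


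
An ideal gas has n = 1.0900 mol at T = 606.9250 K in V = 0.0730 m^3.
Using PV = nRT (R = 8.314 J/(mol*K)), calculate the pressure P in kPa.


P = nRT/V = 1.0900 * 8.314 * 606.9250 / 0.0730
= 5500.1122 / 0.0730 = 75344.0021 Pa = 75.3440 kPa

75.3440 kPa


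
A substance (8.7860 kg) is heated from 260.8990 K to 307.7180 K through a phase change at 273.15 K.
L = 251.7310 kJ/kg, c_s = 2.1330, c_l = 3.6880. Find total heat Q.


Q1 (sensible, solid) = 8.7860 * 2.1330 * 12.2510 = 229.5903 kJ
Q2 (latent) = 8.7860 * 251.7310 = 2211.7086 kJ
Q3 (sensible, liquid) = 8.7860 * 3.6880 * 34.5680 = 1120.0989 kJ
Q_total = 3561.3978 kJ

3561.3978 kJ


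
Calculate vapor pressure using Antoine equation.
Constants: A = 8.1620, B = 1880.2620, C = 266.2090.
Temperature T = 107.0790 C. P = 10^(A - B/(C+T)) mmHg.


C+T = 373.2880
B/(C+T) = 5.0370
log10(P) = 8.1620 - 5.0370 = 3.1250
P = 10^3.1250 = 1333.4363 mmHg

1333.4363 mmHg


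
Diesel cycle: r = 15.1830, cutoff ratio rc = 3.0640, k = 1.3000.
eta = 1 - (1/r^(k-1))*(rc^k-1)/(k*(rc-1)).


r^(k-1) = 2.2616
rc^k = 4.2872
eta = 0.4583 = 45.8289%

45.8289%


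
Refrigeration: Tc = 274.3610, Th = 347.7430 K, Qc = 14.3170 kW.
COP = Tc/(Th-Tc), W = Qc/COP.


COP = 274.3610 / 73.3820 = 3.7388
W = 14.3170 / 3.7388 = 3.8293 kW

COP = 3.7388, W = 3.8293 kW


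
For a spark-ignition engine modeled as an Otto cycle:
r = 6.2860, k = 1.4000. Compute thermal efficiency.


r^(k-1) = 2.0862
eta = 1 - 1/2.0862 = 0.5207 = 52.0653%

52.0653%


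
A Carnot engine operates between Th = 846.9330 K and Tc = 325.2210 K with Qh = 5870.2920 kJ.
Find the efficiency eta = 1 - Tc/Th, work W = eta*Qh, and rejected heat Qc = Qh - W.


eta = 1 - 325.2210/846.9330 = 0.6160
W = 0.6160 * 5870.2920 = 3616.1087 kJ
Qc = 5870.2920 - 3616.1087 = 2254.1833 kJ

eta = 61.6002%, W = 3616.1087 kJ, Qc = 2254.1833 kJ


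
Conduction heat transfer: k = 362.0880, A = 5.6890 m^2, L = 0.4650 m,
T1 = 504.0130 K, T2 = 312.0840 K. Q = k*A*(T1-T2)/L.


dT = 191.9290 K
Q = 362.0880 * 5.6890 * 191.9290 / 0.4650 = 850232.5228 W

850232.5228 W


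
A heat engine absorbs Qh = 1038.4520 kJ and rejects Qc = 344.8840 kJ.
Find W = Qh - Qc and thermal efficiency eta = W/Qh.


W = 1038.4520 - 344.8840 = 693.5680 kJ
eta = 693.5680 / 1038.4520 = 0.6679 = 66.7886%

W = 693.5680 kJ, eta = 66.7886%


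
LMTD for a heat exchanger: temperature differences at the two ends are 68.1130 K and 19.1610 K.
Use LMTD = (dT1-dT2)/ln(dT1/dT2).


dT1/dT2 = 3.5548
ln(dT1/dT2) = 1.2683
LMTD = 48.9520 / 1.2683 = 38.5968 K

38.5968 K


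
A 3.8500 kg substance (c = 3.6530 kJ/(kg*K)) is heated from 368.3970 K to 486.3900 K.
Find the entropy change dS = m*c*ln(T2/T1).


T2/T1 = 1.3203
ln(T2/T1) = 0.2778
dS = 3.8500 * 3.6530 * 0.2778 = 3.9077 kJ/K

3.9077 kJ/K


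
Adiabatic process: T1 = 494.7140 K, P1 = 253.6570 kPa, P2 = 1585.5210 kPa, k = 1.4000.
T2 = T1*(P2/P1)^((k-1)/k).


(k-1)/k = 0.2857
(P2/P1)^exp = 1.6881
T2 = 494.7140 * 1.6881 = 835.1440 K

835.1440 K


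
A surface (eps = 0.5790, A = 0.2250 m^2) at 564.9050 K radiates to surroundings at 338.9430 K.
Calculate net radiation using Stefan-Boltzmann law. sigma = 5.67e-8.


T^4 = 1.0184e+11
Tsurr^4 = 1.3198e+10
Q = 0.5790 * 5.67e-8 * 0.2250 * 8.8638e+10 = 654.7337 W

654.7337 W


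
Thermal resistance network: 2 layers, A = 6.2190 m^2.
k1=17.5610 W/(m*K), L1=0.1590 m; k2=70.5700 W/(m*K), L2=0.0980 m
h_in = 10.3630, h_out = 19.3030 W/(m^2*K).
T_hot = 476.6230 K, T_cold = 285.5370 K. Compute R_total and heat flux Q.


R_conv_in = 1/(10.3630*6.2190) = 0.0155
R_1 = 0.1590/(17.5610*6.2190) = 0.0015
R_2 = 0.0980/(70.5700*6.2190) = 0.0002
R_conv_out = 1/(19.3030*6.2190) = 0.0083
R_total = 0.0255 K/W
Q = 191.0860 / 0.0255 = 7485.9725 W

R_total = 0.0255 K/W, Q = 7485.9725 W


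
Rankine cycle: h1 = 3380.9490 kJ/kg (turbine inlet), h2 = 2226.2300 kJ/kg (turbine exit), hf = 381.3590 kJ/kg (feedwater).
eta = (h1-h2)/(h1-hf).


W = 1154.7190 kJ/kg
Q_in = 2999.5900 kJ/kg
eta = 0.3850 = 38.4959%

eta = 38.4959%


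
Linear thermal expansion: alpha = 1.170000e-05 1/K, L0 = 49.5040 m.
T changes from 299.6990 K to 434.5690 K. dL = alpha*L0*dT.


dT = 134.8700 K
dL = 1.170000e-05 * 49.5040 * 134.8700 = 0.078116 m
L_final = 49.582116 m

dL = 0.078116 m


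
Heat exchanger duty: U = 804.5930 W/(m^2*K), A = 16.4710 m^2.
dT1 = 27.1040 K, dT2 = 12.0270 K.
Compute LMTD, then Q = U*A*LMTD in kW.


LMTD = 18.5557 K
Q = 804.5930 * 16.4710 * 18.5557 = 245908.3330 W = 245.9083 kW

245.9083 kW


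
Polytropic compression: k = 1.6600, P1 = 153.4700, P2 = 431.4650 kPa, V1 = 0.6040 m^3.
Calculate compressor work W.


(k-1)/k = 0.3976
(P2/P1)^exp = 1.5083
W = 2.5152 * 153.4700 * 0.6040 * (1.5083 - 1) = 118.5067 kJ

118.5067 kJ


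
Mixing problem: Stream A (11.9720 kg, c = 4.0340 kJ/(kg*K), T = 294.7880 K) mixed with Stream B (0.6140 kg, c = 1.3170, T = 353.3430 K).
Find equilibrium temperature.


num = 14522.5272
den = 49.1037
Tf = 295.7523 K

295.7523 K


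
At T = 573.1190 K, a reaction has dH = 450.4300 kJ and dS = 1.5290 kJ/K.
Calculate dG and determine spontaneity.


T*dS = 573.1190 * 1.5290 = 876.2990 kJ
dG = 450.4300 - 876.2990 = -425.8690 kJ (spontaneous)

dG = -425.8690 kJ, spontaneous


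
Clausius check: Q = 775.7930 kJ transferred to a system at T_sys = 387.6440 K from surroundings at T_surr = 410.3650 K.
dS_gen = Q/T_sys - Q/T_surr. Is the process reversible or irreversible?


dS_sys = 775.7930/387.6440 = 2.0013 kJ/K
dS_surr = -775.7930/410.3650 = -1.8905 kJ/K
dS_gen = 2.0013 - 1.8905 = 0.1108 kJ/K (irreversible)

dS_gen = 0.1108 kJ/K, irreversible


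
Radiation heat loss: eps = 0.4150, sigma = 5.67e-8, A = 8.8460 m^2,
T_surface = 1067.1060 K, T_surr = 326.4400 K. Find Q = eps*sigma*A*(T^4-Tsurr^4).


T^4 = 1.2967e+12
Tsurr^4 = 1.1356e+10
Q = 0.4150 * 5.67e-8 * 8.8460 * 1.2853e+12 = 267539.6934 W

267539.6934 W


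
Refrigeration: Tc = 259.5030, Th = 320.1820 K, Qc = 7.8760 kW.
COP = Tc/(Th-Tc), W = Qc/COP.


COP = 259.5030 / 60.6790 = 4.2767
W = 7.8760 / 4.2767 = 1.8416 kW

COP = 4.2767, W = 1.8416 kW


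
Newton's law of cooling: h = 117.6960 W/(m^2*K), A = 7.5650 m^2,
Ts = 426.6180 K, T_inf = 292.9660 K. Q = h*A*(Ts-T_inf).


dT = 133.6520 K
Q = 117.6960 * 7.5650 * 133.6520 = 118999.7633 W

118999.7633 W


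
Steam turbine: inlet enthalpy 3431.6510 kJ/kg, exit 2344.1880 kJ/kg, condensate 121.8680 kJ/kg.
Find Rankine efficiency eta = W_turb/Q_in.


W = 1087.4630 kJ/kg
Q_in = 3309.7830 kJ/kg
eta = 0.3286 = 32.8560%

eta = 32.8560%


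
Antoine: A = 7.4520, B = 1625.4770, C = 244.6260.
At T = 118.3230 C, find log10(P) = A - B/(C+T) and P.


C+T = 362.9490
B/(C+T) = 4.4785
log10(P) = 7.4520 - 4.4785 = 2.9735
P = 10^2.9735 = 940.7467 mmHg

940.7467 mmHg


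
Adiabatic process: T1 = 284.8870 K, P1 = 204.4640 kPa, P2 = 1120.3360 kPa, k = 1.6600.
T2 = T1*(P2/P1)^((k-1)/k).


(k-1)/k = 0.3976
(P2/P1)^exp = 1.9666
T2 = 284.8870 * 1.9666 = 560.2542 K

560.2542 K


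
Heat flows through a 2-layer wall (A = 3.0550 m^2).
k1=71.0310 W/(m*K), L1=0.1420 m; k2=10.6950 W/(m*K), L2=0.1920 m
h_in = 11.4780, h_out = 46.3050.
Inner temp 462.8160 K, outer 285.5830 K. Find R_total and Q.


R_conv_in = 1/(11.4780*3.0550) = 0.0285
R_1 = 0.1420/(71.0310*3.0550) = 0.0007
R_2 = 0.1920/(10.6950*3.0550) = 0.0059
R_conv_out = 1/(46.3050*3.0550) = 0.0071
R_total = 0.0421 K/W
Q = 177.2330 / 0.0421 = 4208.0081 W

R_total = 0.0421 K/W, Q = 4208.0081 W


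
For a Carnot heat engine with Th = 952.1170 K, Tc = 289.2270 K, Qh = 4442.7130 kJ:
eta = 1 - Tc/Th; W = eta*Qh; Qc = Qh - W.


eta = 1 - 289.2270/952.1170 = 0.6962
W = 0.6962 * 4442.7130 = 3093.1388 kJ
Qc = 4442.7130 - 3093.1388 = 1349.5742 kJ

eta = 69.6227%, W = 3093.1388 kJ, Qc = 1349.5742 kJ


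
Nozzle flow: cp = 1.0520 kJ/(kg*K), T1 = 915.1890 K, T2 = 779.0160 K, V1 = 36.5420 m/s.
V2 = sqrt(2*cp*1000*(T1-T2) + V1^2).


dT = 136.1730 K
2*cp*1000*dT = 286507.9920
V1^2 = 1335.3178
V2 = sqrt(287843.3098) = 536.5103 m/s

536.5103 m/s


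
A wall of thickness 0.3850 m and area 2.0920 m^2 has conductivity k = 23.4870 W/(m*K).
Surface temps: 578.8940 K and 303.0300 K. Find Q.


dT = 275.8640 K
Q = 23.4870 * 2.0920 * 275.8640 / 0.3850 = 35206.5547 W

35206.5547 W


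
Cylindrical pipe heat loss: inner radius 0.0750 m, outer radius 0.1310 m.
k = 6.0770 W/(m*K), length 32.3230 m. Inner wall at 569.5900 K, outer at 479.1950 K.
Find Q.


dT = 90.3950 K
ln(ro/ri) = 0.5577
Q = 2*pi*6.0770*32.3230*90.3950 / 0.5577 = 200040.2367 W

200040.2367 W


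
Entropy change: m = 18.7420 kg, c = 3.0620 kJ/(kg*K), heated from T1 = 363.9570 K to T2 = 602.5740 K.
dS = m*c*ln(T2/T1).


T2/T1 = 1.6556
ln(T2/T1) = 0.5042
dS = 18.7420 * 3.0620 * 0.5042 = 28.9336 kJ/K

28.9336 kJ/K


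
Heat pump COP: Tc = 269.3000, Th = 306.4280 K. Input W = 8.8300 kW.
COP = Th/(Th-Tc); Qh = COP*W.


COP = 306.4280 / 37.1280 = 8.2533
Qh = 8.2533 * 8.8300 = 72.8765 kW

COP = 8.2533, Qh = 72.8765 kW


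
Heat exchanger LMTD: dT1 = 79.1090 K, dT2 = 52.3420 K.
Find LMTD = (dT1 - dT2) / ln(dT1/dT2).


dT1/dT2 = 1.5114
ln(dT1/dT2) = 0.4130
LMTD = 26.7670 / 0.4130 = 64.8068 K

64.8068 K


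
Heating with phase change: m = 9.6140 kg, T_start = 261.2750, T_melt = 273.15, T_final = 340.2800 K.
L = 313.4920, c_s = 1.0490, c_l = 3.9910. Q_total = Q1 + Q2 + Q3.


Q1 (sensible, solid) = 9.6140 * 1.0490 * 11.8750 = 119.7604 kJ
Q2 (latent) = 9.6140 * 313.4920 = 3013.9121 kJ
Q3 (sensible, liquid) = 9.6140 * 3.9910 * 67.1300 = 2575.7428 kJ
Q_total = 5709.4153 kJ

5709.4153 kJ
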